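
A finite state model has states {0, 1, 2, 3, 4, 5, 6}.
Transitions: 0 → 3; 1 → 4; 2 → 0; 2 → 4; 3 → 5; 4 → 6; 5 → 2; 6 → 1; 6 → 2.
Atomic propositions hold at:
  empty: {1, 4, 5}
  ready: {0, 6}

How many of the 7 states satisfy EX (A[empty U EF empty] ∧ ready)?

2

EF empty: least fixpoint, start Z0 = {1, 4, 5}, add states with some successor in Z. Z1 = {1, 2, 3, 4, 5, 6}; Z2 = {0, 1, 2, 3, 4, 5, 6}; fixed.
Sat(EF empty) = {0, 1, 2, 3, 4, 5, 6}
A[empty U EF empty]: least fixpoint, start Z0 = Sat(EF empty) = {0, 1, 2, 3, 4, 5, 6}, add states in Sat(empty) with every successor in Z. Already a fixed point.
Sat(A[empty U EF empty]) = {0, 1, 2, 3, 4, 5, 6}
Sat(A[empty U EF empty] ∧ ready) = {0, 6}
Sat(EX (A[empty U EF empty] ∧ ready)) = {s : some successor in {0, 6}} = {2, 4}
|Sat(EX (A[empty U EF empty] ∧ ready))| = |{2, 4}| = 2.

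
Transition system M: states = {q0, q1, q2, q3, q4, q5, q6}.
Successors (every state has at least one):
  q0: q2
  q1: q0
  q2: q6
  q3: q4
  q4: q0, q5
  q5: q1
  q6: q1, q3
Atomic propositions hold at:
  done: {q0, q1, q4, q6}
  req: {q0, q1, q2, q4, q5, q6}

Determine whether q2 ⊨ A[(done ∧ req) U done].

Sat(done ∧ req) = {q0, q1, q4, q6}
A[(done ∧ req) U done]: least fixpoint, start Z0 = Sat(done) = {q0, q1, q4, q6}, add states in Sat(done ∧ req) with every successor in Z. Already a fixed point.
Sat(A[(done ∧ req) U done]) = {q0, q1, q4, q6}
q2 ∉ Sat(A[(done ∧ req) U done]) = {q0, q1, q4, q6}, so the formula does not hold at q2.

No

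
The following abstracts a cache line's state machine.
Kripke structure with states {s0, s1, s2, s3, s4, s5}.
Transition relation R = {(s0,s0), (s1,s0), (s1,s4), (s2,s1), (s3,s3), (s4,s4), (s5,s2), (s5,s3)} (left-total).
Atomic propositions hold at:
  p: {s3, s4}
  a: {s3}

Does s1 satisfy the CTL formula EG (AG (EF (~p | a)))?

No

Sat(~p) = {s0, s1, s2, s5}
Sat(~p | a) = {s0, s1, s2, s3, s5}
EF (~p | a): least fixpoint, start Z0 = {s0, s1, s2, s3, s5}, add states with some successor in Z. Already a fixed point.
Sat(EF (~p | a)) = {s0, s1, s2, s3, s5}
AG (EF (~p | a)): greatest fixpoint, start Z0 = {s0, s1, s2, s3, s5}, keep only states in Sat with every successor in Z. Z1 = {s0, s2, s3, s5}; Z2 = {s0, s3, s5}; Z3 = {s0, s3}; fixed.
Sat(AG (EF (~p | a))) = {s0, s3}
EG (AG (EF (~p | a))): greatest fixpoint, start Z0 = {s0, s3}, keep only states in Sat with some successor in Z. Already a fixed point.
Sat(EG (AG (EF (~p | a)))) = {s0, s3}
s1 ∉ Sat(EG (AG (EF (~p | a)))) = {s0, s3}, so the formula does not hold at s1.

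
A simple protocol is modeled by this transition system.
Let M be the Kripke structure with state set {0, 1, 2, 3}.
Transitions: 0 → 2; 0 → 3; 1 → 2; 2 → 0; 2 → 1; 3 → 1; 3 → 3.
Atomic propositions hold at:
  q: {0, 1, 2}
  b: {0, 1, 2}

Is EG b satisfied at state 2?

Yes

EG b: greatest fixpoint, start Z0 = {0, 1, 2}, keep only states in Sat with some successor in Z. Already a fixed point.
Sat(EG b) = {0, 1, 2}
2 ∈ Sat(EG b) = {0, 1, 2}, so the formula holds at 2.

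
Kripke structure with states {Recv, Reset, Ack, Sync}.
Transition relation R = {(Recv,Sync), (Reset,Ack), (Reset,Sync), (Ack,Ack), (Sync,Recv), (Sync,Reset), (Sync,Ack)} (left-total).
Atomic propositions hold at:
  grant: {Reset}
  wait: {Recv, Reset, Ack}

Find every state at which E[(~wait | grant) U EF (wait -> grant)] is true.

Sat(~wait) = {Sync}
Sat(~wait | grant) = {Reset, Sync}
Sat(wait -> grant) = {Reset, Sync}
EF (wait -> grant): least fixpoint, start Z0 = {Reset, Sync}, add states with some successor in Z. Z1 = {Recv, Reset, Sync}; fixed.
Sat(EF (wait -> grant)) = {Recv, Reset, Sync}
E[(~wait | grant) U EF (wait -> grant)]: least fixpoint, start Z0 = Sat(EF (wait -> grant)) = {Recv, Reset, Sync}, add states in Sat(~wait | grant) with some successor in Z. Already a fixed point.
Sat(E[(~wait | grant) U EF (wait -> grant)]) = {Recv, Reset, Sync}

{Recv, Reset, Sync}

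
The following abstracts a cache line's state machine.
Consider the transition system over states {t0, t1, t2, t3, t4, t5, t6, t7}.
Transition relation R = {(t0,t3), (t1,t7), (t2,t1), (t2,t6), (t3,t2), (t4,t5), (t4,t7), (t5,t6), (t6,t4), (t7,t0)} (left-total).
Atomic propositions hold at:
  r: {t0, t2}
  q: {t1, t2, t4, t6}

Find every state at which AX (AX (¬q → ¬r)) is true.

{t0, t2, t3, t5, t6, t7}

Sat(¬q) = {t0, t3, t5, t7}
Sat(¬r) = {t1, t3, t4, t5, t6, t7}
Sat(¬q → ¬r) = {t1, t2, t3, t4, t5, t6, t7}
Sat(AX (¬q → ¬r)) = {s : every successor in {t1, t2, t3, t4, t5, t6, t7}} = {t0, t1, t2, t3, t4, t5, t6}
Sat(AX (AX (¬q → ¬r))) = {s : every successor in {t0, t1, t2, t3, t4, t5, t6}} = {t0, t2, t3, t5, t6, t7}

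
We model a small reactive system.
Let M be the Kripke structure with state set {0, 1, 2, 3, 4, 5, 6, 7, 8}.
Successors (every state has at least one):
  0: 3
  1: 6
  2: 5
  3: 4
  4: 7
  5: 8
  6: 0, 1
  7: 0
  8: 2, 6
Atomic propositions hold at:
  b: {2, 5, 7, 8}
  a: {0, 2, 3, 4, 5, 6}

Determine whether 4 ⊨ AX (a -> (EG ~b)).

Yes

Sat(~b) = {0, 1, 3, 4, 6}
EG ~b: greatest fixpoint, start Z0 = {0, 1, 3, 4, 6}, keep only states in Sat with some successor in Z. Z1 = {0, 1, 3, 6}; Z2 = {0, 1, 6}; Z3 = {1, 6}; fixed.
Sat(EG ~b) = {1, 6}
Sat(a -> (EG ~b)) = {1, 6, 7, 8}
Sat(AX (a -> (EG ~b))) = {s : every successor in {1, 6, 7, 8}} = {1, 4, 5}
4 ∈ Sat(AX (a -> (EG ~b))) = {1, 4, 5}, so the formula holds at 4.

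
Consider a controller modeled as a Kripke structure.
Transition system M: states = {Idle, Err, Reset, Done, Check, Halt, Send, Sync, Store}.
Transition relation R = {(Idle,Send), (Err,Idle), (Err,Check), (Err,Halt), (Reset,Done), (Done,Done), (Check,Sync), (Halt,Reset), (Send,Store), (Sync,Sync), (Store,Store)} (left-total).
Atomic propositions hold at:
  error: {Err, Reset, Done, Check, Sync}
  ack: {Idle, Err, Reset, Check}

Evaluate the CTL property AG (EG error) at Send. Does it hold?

No

EG error: greatest fixpoint, start Z0 = {Err, Reset, Done, Check, Sync}, keep only states in Sat with some successor in Z. Already a fixed point.
Sat(EG error) = {Err, Reset, Done, Check, Sync}
AG (EG error): greatest fixpoint, start Z0 = {Err, Reset, Done, Check, Sync}, keep only states in Sat with every successor in Z. Z1 = {Reset, Done, Check, Sync}; fixed.
Sat(AG (EG error)) = {Reset, Done, Check, Sync}
Send ∉ Sat(AG (EG error)) = {Reset, Done, Check, Sync}, so the formula does not hold at Send.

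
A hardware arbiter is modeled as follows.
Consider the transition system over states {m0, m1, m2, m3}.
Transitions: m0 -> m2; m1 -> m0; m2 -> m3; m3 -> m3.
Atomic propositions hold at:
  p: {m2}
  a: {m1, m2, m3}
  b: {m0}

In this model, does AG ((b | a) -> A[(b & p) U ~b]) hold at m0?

No

Sat(b | a) = {m0, m1, m2, m3}
Sat(b & p) = ∅
Sat(~b) = {m1, m2, m3}
A[(b & p) U ~b]: least fixpoint, start Z0 = Sat(~b) = {m1, m2, m3}, add states in Sat(b & p) with every successor in Z. Already a fixed point.
Sat(A[(b & p) U ~b]) = {m1, m2, m3}
Sat((b | a) -> A[(b & p) U ~b]) = {m1, m2, m3}
AG ((b | a) -> A[(b & p) U ~b]): greatest fixpoint, start Z0 = {m1, m2, m3}, keep only states in Sat with every successor in Z. Z1 = {m2, m3}; fixed.
Sat(AG ((b | a) -> A[(b & p) U ~b])) = {m2, m3}
m0 ∉ Sat(AG ((b | a) -> A[(b & p) U ~b])) = {m2, m3}, so the formula does not hold at m0.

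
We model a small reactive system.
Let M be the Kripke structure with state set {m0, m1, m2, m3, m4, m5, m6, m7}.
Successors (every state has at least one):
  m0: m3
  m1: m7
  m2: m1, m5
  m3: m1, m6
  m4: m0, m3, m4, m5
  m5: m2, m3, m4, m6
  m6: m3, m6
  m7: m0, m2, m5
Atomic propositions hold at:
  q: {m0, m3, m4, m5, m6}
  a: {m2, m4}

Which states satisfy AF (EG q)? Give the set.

EG q: greatest fixpoint, start Z0 = {m0, m3, m4, m5, m6}, keep only states in Sat with some successor in Z. Already a fixed point.
Sat(EG q) = {m0, m3, m4, m5, m6}
AF (EG q): least fixpoint, start Z0 = {m0, m3, m4, m5, m6}, add states with every successor in Z. Already a fixed point.
Sat(AF (EG q)) = {m0, m3, m4, m5, m6}

{m0, m3, m4, m5, m6}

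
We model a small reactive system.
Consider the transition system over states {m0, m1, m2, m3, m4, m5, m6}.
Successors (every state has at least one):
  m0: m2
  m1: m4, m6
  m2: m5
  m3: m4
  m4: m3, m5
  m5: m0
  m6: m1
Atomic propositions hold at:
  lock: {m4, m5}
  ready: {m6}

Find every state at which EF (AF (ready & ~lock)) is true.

Sat(~lock) = {m0, m1, m2, m3, m6}
Sat(ready & ~lock) = {m6}
AF (ready & ~lock): least fixpoint, start Z0 = {m6}, add states with every successor in Z. Already a fixed point.
Sat(AF (ready & ~lock)) = {m6}
EF (AF (ready & ~lock)): least fixpoint, start Z0 = {m6}, add states with some successor in Z. Z1 = {m1, m6}; fixed.
Sat(EF (AF (ready & ~lock))) = {m1, m6}

{m1, m6}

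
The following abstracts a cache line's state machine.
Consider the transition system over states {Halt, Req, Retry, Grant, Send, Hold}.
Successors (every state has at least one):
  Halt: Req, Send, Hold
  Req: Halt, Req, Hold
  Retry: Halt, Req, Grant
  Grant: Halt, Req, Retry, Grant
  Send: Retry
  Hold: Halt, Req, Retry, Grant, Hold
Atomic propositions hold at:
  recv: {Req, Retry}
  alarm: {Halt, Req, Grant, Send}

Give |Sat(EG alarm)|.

EG alarm: greatest fixpoint, start Z0 = {Halt, Req, Grant, Send}, keep only states in Sat with some successor in Z. Z1 = {Halt, Req, Grant}; fixed.
Sat(EG alarm) = {Halt, Req, Grant}
|Sat(EG alarm)| = |{Halt, Req, Grant}| = 3.

3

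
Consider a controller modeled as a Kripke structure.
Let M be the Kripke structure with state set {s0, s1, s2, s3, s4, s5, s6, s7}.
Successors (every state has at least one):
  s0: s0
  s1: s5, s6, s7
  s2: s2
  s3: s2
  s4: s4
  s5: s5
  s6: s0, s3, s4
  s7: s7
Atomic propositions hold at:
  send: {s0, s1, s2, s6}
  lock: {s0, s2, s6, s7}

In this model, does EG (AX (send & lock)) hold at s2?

Yes

Sat(send & lock) = {s0, s2, s6}
Sat(AX (send & lock)) = {s : every successor in {s0, s2, s6}} = {s0, s2, s3}
EG (AX (send & lock)): greatest fixpoint, start Z0 = {s0, s2, s3}, keep only states in Sat with some successor in Z. Already a fixed point.
Sat(EG (AX (send & lock))) = {s0, s2, s3}
s2 ∈ Sat(EG (AX (send & lock))) = {s0, s2, s3}, so the formula holds at s2.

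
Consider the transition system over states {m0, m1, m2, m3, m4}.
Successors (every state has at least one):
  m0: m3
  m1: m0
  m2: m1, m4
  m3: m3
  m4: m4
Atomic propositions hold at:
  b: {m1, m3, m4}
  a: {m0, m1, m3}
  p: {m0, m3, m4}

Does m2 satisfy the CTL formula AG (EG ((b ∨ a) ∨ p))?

Sat(b ∨ a) = {m0, m1, m3, m4}
Sat((b ∨ a) ∨ p) = {m0, m1, m3, m4}
EG ((b ∨ a) ∨ p): greatest fixpoint, start Z0 = {m0, m1, m3, m4}, keep only states in Sat with some successor in Z. Already a fixed point.
Sat(EG ((b ∨ a) ∨ p)) = {m0, m1, m3, m4}
AG (EG ((b ∨ a) ∨ p)): greatest fixpoint, start Z0 = {m0, m1, m3, m4}, keep only states in Sat with every successor in Z. Already a fixed point.
Sat(AG (EG ((b ∨ a) ∨ p))) = {m0, m1, m3, m4}
m2 ∉ Sat(AG (EG ((b ∨ a) ∨ p))) = {m0, m1, m3, m4}, so the formula does not hold at m2.

No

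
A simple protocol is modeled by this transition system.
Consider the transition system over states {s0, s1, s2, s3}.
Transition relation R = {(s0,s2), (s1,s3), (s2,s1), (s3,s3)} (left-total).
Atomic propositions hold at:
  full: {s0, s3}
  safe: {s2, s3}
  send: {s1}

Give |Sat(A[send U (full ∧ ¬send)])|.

3

Sat(¬send) = {s0, s2, s3}
Sat(full ∧ ¬send) = {s0, s3}
A[send U (full ∧ ¬send)]: least fixpoint, start Z0 = Sat((full ∧ ¬send)) = {s0, s3}, add states in Sat(send) with every successor in Z. Z1 = {s0, s1, s3}; fixed.
Sat(A[send U (full ∧ ¬send)]) = {s0, s1, s3}
|Sat(A[send U (full ∧ ¬send)])| = |{s0, s1, s3}| = 3.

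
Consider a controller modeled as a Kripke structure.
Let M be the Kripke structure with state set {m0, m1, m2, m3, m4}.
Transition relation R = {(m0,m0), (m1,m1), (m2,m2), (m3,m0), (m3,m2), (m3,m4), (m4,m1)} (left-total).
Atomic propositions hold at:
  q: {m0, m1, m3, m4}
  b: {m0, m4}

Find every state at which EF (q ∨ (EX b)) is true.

Sat(EX b) = {s : some successor in {m0, m4}} = {m0, m3}
Sat(q ∨ (EX b)) = {m0, m1, m3, m4}
EF (q ∨ (EX b)): least fixpoint, start Z0 = {m0, m1, m3, m4}, add states with some successor in Z. Already a fixed point.
Sat(EF (q ∨ (EX b))) = {m0, m1, m3, m4}

{m0, m1, m3, m4}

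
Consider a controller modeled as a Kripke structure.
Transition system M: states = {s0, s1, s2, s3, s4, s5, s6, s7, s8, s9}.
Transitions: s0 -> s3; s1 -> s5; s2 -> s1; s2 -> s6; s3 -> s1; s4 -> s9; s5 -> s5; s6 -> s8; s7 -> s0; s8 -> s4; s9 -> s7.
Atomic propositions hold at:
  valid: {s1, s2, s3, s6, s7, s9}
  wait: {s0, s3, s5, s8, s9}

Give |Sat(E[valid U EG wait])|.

4

EG wait: greatest fixpoint, start Z0 = {s0, s3, s5, s8, s9}, keep only states in Sat with some successor in Z. Z1 = {s0, s5}; Z2 = {s5}; fixed.
Sat(EG wait) = {s5}
E[valid U EG wait]: least fixpoint, start Z0 = Sat(EG wait) = {s5}, add states in Sat(valid) with some successor in Z. Z1 = {s1, s5}; Z2 = {s1, s2, s3, s5}; fixed.
Sat(E[valid U EG wait]) = {s1, s2, s3, s5}
|Sat(E[valid U EG wait])| = |{s1, s2, s3, s5}| = 4.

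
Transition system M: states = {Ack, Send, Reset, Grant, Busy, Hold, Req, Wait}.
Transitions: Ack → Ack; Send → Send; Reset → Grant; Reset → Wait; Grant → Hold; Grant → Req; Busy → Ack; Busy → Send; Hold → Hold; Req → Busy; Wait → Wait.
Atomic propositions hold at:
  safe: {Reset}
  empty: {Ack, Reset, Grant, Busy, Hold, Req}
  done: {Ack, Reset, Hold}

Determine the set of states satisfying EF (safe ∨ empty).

{Ack, Reset, Grant, Busy, Hold, Req}

Sat(safe ∨ empty) = {Ack, Reset, Grant, Busy, Hold, Req}
EF (safe ∨ empty): least fixpoint, start Z0 = {Ack, Reset, Grant, Busy, Hold, Req}, add states with some successor in Z. Already a fixed point.
Sat(EF (safe ∨ empty)) = {Ack, Reset, Grant, Busy, Hold, Req}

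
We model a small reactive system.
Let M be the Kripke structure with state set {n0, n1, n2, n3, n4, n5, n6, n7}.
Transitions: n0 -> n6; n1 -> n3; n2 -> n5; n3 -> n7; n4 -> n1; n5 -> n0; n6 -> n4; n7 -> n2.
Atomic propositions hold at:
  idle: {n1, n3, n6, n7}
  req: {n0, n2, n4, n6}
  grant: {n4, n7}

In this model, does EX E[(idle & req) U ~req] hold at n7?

Sat(idle & req) = {n6}
Sat(~req) = {n1, n3, n5, n7}
E[(idle & req) U ~req]: least fixpoint, start Z0 = Sat(~req) = {n1, n3, n5, n7}, add states in Sat(idle & req) with some successor in Z. Already a fixed point.
Sat(E[(idle & req) U ~req]) = {n1, n3, n5, n7}
Sat(EX E[(idle & req) U ~req]) = {s : some successor in {n1, n3, n5, n7}} = {n1, n2, n3, n4}
n7 ∉ Sat(EX E[(idle & req) U ~req]) = {n1, n2, n3, n4}, so the formula does not hold at n7.

No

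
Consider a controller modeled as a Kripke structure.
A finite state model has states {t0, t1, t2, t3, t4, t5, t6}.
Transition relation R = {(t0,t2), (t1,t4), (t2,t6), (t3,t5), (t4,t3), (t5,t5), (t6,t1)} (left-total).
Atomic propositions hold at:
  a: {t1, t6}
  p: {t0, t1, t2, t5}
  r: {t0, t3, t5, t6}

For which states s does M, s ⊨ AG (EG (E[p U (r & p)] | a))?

{t5}

Sat(r & p) = {t0, t5}
E[p U (r & p)]: least fixpoint, start Z0 = Sat((r & p)) = {t0, t5}, add states in Sat(p) with some successor in Z. Already a fixed point.
Sat(E[p U (r & p)]) = {t0, t5}
Sat(E[p U (r & p)] | a) = {t0, t1, t5, t6}
EG (E[p U (r & p)] | a): greatest fixpoint, start Z0 = {t0, t1, t5, t6}, keep only states in Sat with some successor in Z. Z1 = {t5, t6}; Z2 = {t5}; fixed.
Sat(EG (E[p U (r & p)] | a)) = {t5}
AG (EG (E[p U (r & p)] | a)): greatest fixpoint, start Z0 = {t5}, keep only states in Sat with every successor in Z. Already a fixed point.
Sat(AG (EG (E[p U (r & p)] | a))) = {t5}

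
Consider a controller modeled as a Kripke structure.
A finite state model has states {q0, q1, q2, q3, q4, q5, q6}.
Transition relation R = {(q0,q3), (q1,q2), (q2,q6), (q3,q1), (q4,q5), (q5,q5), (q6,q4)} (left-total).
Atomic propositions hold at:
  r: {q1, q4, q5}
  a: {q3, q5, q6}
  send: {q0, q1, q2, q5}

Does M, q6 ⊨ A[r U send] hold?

No

A[r U send]: least fixpoint, start Z0 = Sat(send) = {q0, q1, q2, q5}, add states in Sat(r) with every successor in Z. Z1 = {q0, q1, q2, q4, q5}; fixed.
Sat(A[r U send]) = {q0, q1, q2, q4, q5}
q6 ∉ Sat(A[r U send]) = {q0, q1, q2, q4, q5}, so the formula does not hold at q6.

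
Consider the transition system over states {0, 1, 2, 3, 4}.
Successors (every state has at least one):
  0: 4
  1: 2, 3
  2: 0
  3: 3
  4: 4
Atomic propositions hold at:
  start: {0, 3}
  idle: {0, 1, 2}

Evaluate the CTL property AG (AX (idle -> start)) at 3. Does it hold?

Sat(idle -> start) = {0, 3, 4}
Sat(AX (idle -> start)) = {s : every successor in {0, 3, 4}} = {0, 2, 3, 4}
AG (AX (idle -> start)): greatest fixpoint, start Z0 = {0, 2, 3, 4}, keep only states in Sat with every successor in Z. Already a fixed point.
Sat(AG (AX (idle -> start))) = {0, 2, 3, 4}
3 ∈ Sat(AG (AX (idle -> start))) = {0, 2, 3, 4}, so the formula holds at 3.

Yes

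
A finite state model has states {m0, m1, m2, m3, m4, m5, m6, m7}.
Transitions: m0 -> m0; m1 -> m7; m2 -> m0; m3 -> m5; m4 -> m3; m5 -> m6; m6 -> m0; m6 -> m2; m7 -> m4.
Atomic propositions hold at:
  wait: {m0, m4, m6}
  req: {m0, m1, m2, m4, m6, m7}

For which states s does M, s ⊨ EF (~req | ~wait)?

{m1, m2, m3, m4, m5, m6, m7}

Sat(~req) = {m3, m5}
Sat(~wait) = {m1, m2, m3, m5, m7}
Sat(~req | ~wait) = {m1, m2, m3, m5, m7}
EF (~req | ~wait): least fixpoint, start Z0 = {m1, m2, m3, m5, m7}, add states with some successor in Z. Z1 = {m1, m2, m3, m4, m5, m6, m7}; fixed.
Sat(EF (~req | ~wait)) = {m1, m2, m3, m4, m5, m6, m7}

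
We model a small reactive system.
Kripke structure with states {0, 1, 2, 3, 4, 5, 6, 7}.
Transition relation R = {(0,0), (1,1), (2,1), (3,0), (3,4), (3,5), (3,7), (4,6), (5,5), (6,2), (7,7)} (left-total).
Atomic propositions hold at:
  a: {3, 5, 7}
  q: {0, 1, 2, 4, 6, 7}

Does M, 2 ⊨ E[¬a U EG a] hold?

No

Sat(¬a) = {0, 1, 2, 4, 6}
EG a: greatest fixpoint, start Z0 = {3, 5, 7}, keep only states in Sat with some successor in Z. Already a fixed point.
Sat(EG a) = {3, 5, 7}
E[¬a U EG a]: least fixpoint, start Z0 = Sat(EG a) = {3, 5, 7}, add states in Sat(¬a) with some successor in Z. Already a fixed point.
Sat(E[¬a U EG a]) = {3, 5, 7}
2 ∉ Sat(E[¬a U EG a]) = {3, 5, 7}, so the formula does not hold at 2.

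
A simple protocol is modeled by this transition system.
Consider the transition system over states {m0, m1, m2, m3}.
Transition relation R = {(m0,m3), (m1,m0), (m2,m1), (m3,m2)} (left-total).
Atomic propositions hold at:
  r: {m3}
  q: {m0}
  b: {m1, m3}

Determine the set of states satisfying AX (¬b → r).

Sat(¬b) = {m0, m2}
Sat(¬b → r) = {m1, m3}
Sat(AX (¬b → r)) = {s : every successor in {m1, m3}} = {m0, m2}

{m0, m2}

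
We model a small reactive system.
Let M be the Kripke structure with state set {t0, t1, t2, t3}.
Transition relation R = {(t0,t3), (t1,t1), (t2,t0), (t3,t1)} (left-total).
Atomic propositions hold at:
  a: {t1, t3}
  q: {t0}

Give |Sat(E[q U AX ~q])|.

Sat(~q) = {t1, t2, t3}
Sat(AX ~q) = {s : every successor in {t1, t2, t3}} = {t0, t1, t3}
E[q U AX ~q]: least fixpoint, start Z0 = Sat(AX ~q) = {t0, t1, t3}, add states in Sat(q) with some successor in Z. Already a fixed point.
Sat(E[q U AX ~q]) = {t0, t1, t3}
|Sat(E[q U AX ~q])| = |{t0, t1, t3}| = 3.

3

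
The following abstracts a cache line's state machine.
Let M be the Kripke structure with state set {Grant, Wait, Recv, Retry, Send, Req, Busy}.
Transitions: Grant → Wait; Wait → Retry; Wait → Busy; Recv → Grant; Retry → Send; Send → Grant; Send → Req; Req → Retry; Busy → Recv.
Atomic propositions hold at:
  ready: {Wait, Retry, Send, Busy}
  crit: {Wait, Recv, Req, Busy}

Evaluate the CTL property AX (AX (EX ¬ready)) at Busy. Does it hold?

Sat(¬ready) = {Grant, Recv, Req}
Sat(EX ¬ready) = {s : some successor in {Grant, Recv, Req}} = {Recv, Send, Busy}
Sat(AX (EX ¬ready)) = {s : every successor in {Recv, Send, Busy}} = {Retry, Busy}
Sat(AX (AX (EX ¬ready))) = {s : every successor in {Retry, Busy}} = {Wait, Req}
Busy ∉ Sat(AX (AX (EX ¬ready))) = {Wait, Req}, so the formula does not hold at Busy.

No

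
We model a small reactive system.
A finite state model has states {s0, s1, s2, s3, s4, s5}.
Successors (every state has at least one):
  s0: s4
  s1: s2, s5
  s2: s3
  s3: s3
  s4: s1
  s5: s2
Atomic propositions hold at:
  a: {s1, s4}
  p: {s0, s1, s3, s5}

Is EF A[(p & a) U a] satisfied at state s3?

No

Sat(p & a) = {s1}
A[(p & a) U a]: least fixpoint, start Z0 = Sat(a) = {s1, s4}, add states in Sat(p & a) with every successor in Z. Already a fixed point.
Sat(A[(p & a) U a]) = {s1, s4}
EF A[(p & a) U a]: least fixpoint, start Z0 = {s1, s4}, add states with some successor in Z. Z1 = {s0, s1, s4}; fixed.
Sat(EF A[(p & a) U a]) = {s0, s1, s4}
s3 ∉ Sat(EF A[(p & a) U a]) = {s0, s1, s4}, so the formula does not hold at s3.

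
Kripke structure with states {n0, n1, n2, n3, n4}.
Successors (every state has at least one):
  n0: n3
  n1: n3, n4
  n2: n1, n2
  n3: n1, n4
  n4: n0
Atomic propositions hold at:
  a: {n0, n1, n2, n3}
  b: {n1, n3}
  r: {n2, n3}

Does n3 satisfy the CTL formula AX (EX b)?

Sat(EX b) = {s : some successor in {n1, n3}} = {n0, n1, n2, n3}
Sat(AX (EX b)) = {s : every successor in {n0, n1, n2, n3}} = {n0, n2, n4}
n3 ∉ Sat(AX (EX b)) = {n0, n2, n4}, so the formula does not hold at n3.

No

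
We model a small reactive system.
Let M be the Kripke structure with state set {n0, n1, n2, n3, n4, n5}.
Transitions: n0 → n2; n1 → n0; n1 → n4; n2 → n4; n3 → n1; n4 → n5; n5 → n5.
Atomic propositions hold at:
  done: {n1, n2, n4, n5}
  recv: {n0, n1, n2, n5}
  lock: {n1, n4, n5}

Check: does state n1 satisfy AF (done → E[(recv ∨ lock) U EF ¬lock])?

Sat(recv ∨ lock) = {n0, n1, n2, n4, n5}
Sat(¬lock) = {n0, n2, n3}
EF ¬lock: least fixpoint, start Z0 = {n0, n2, n3}, add states with some successor in Z. Z1 = {n0, n1, n2, n3}; fixed.
Sat(EF ¬lock) = {n0, n1, n2, n3}
E[(recv ∨ lock) U EF ¬lock]: least fixpoint, start Z0 = Sat(EF ¬lock) = {n0, n1, n2, n3}, add states in Sat(recv ∨ lock) with some successor in Z. Already a fixed point.
Sat(E[(recv ∨ lock) U EF ¬lock]) = {n0, n1, n2, n3}
Sat(done → E[(recv ∨ lock) U EF ¬lock]) = {n0, n1, n2, n3}
AF (done → E[(recv ∨ lock) U EF ¬lock]): least fixpoint, start Z0 = {n0, n1, n2, n3}, add states with every successor in Z. Already a fixed point.
Sat(AF (done → E[(recv ∨ lock) U EF ¬lock])) = {n0, n1, n2, n3}
n1 ∈ Sat(AF (done → E[(recv ∨ lock) U EF ¬lock])) = {n0, n1, n2, n3}, so the formula holds at n1.

Yes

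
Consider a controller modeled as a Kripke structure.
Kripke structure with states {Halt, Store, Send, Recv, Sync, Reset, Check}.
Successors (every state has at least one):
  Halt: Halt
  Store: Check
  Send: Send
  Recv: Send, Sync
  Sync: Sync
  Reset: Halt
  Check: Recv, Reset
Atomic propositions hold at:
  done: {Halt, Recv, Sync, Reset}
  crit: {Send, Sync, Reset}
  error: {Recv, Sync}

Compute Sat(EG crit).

{Send, Sync}

EG crit: greatest fixpoint, start Z0 = {Send, Sync, Reset}, keep only states in Sat with some successor in Z. Z1 = {Send, Sync}; fixed.
Sat(EG crit) = {Send, Sync}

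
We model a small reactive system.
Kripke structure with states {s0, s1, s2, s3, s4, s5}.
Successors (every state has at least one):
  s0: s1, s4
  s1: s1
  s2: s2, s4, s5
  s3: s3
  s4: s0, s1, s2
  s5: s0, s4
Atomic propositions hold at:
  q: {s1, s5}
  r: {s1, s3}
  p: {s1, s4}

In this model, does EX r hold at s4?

Yes

Sat(EX r) = {s : some successor in {s1, s3}} = {s0, s1, s3, s4}
s4 ∈ Sat(EX r) = {s0, s1, s3, s4}, so the formula holds at s4.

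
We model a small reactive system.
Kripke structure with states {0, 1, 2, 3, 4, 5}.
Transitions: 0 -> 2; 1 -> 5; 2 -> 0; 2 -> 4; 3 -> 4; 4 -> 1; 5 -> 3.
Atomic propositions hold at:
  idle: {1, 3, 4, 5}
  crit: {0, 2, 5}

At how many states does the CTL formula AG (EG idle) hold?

4

EG idle: greatest fixpoint, start Z0 = {1, 3, 4, 5}, keep only states in Sat with some successor in Z. Already a fixed point.
Sat(EG idle) = {1, 3, 4, 5}
AG (EG idle): greatest fixpoint, start Z0 = {1, 3, 4, 5}, keep only states in Sat with every successor in Z. Already a fixed point.
Sat(AG (EG idle)) = {1, 3, 4, 5}
|Sat(AG (EG idle))| = |{1, 3, 4, 5}| = 4.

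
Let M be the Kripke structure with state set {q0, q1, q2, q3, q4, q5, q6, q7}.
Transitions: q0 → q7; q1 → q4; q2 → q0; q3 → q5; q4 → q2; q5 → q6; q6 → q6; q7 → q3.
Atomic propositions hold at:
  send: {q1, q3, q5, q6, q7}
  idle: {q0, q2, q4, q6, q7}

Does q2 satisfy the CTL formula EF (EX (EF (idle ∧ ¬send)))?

Sat(¬send) = {q0, q2, q4}
Sat(idle ∧ ¬send) = {q0, q2, q4}
EF (idle ∧ ¬send): least fixpoint, start Z0 = {q0, q2, q4}, add states with some successor in Z. Z1 = {q0, q1, q2, q4}; fixed.
Sat(EF (idle ∧ ¬send)) = {q0, q1, q2, q4}
Sat(EX (EF (idle ∧ ¬send))) = {s : some successor in {q0, q1, q2, q4}} = {q1, q2, q4}
EF (EX (EF (idle ∧ ¬send))): least fixpoint, start Z0 = {q1, q2, q4}, add states with some successor in Z. Already a fixed point.
Sat(EF (EX (EF (idle ∧ ¬send)))) = {q1, q2, q4}
q2 ∈ Sat(EF (EX (EF (idle ∧ ¬send)))) = {q1, q2, q4}, so the formula holds at q2.

Yes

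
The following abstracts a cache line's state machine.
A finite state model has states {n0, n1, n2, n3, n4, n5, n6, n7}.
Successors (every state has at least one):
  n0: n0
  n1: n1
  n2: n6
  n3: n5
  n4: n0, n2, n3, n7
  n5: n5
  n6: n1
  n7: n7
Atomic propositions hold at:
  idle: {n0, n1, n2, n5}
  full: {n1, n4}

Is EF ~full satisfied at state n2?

Yes

Sat(~full) = {n0, n2, n3, n5, n6, n7}
EF ~full: least fixpoint, start Z0 = {n0, n2, n3, n5, n6, n7}, add states with some successor in Z. Z1 = {n0, n2, n3, n4, n5, n6, n7}; fixed.
Sat(EF ~full) = {n0, n2, n3, n4, n5, n6, n7}
n2 ∈ Sat(EF ~full) = {n0, n2, n3, n4, n5, n6, n7}, so the formula holds at n2.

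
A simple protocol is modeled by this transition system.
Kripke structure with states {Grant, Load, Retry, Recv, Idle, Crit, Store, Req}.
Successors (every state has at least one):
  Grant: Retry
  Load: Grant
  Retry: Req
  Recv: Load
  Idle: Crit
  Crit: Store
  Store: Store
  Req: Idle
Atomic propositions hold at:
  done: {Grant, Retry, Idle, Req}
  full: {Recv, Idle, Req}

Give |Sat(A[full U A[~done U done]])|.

6

Sat(~done) = {Load, Recv, Crit, Store}
A[~done U done]: least fixpoint, start Z0 = Sat(done) = {Grant, Retry, Idle, Req}, add states in Sat(~done) with every successor in Z. Z1 = {Grant, Load, Retry, Idle, Req}; Z2 = {Grant, Load, Retry, Recv, Idle, Req}; fixed.
Sat(A[~done U done]) = {Grant, Load, Retry, Recv, Idle, Req}
A[full U A[~done U done]]: least fixpoint, start Z0 = Sat(A[~done U done]) = {Grant, Load, Retry, Recv, Idle, Req}, add states in Sat(full) with every successor in Z. Already a fixed point.
Sat(A[full U A[~done U done]]) = {Grant, Load, Retry, Recv, Idle, Req}
|Sat(A[full U A[~done U done]])| = |{Grant, Load, Retry, Recv, Idle, Req}| = 6.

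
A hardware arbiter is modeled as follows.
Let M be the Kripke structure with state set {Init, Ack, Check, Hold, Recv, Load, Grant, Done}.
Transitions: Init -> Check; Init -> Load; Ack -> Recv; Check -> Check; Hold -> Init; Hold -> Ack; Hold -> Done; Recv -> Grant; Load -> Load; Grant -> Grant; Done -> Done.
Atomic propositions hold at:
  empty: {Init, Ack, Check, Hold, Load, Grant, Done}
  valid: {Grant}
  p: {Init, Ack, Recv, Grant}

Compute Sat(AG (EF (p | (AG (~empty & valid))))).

{Ack, Recv, Grant}

Sat(~empty) = {Recv}
Sat(~empty & valid) = ∅
AG (~empty & valid): greatest fixpoint, start Z0 = ∅, keep only states in Sat with every successor in Z. Already a fixed point.
Sat(AG (~empty & valid)) = ∅
Sat(p | (AG (~empty & valid))) = {Init, Ack, Recv, Grant}
EF (p | (AG (~empty & valid))): least fixpoint, start Z0 = {Init, Ack, Recv, Grant}, add states with some successor in Z. Z1 = {Init, Ack, Hold, Recv, Grant}; fixed.
Sat(EF (p | (AG (~empty & valid)))) = {Init, Ack, Hold, Recv, Grant}
AG (EF (p | (AG (~empty & valid)))): greatest fixpoint, start Z0 = {Init, Ack, Hold, Recv, Grant}, keep only states in Sat with every successor in Z. Z1 = {Ack, Recv, Grant}; fixed.
Sat(AG (EF (p | (AG (~empty & valid))))) = {Ack, Recv, Grant}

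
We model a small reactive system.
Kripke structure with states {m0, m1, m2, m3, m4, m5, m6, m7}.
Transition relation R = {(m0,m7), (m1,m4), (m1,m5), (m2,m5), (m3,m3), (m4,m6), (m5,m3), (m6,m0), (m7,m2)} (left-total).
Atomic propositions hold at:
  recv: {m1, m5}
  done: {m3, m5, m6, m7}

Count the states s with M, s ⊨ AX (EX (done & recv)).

1

Sat(done & recv) = {m5}
Sat(EX (done & recv)) = {s : some successor in {m5}} = {m1, m2}
Sat(AX (EX (done & recv))) = {s : every successor in {m1, m2}} = {m7}
|Sat(AX (EX (done & recv)))| = |{m7}| = 1.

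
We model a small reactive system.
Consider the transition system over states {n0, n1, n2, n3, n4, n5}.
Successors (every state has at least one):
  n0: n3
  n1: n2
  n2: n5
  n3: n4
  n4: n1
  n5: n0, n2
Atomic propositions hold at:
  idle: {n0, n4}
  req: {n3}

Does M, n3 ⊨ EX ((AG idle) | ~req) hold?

Yes

AG idle: greatest fixpoint, start Z0 = {n0, n4}, keep only states in Sat with every successor in Z. Z1 = ∅; fixed.
Sat(AG idle) = ∅
Sat(~req) = {n0, n1, n2, n4, n5}
Sat((AG idle) | ~req) = {n0, n1, n2, n4, n5}
Sat(EX ((AG idle) | ~req)) = {s : some successor in {n0, n1, n2, n4, n5}} = {n1, n2, n3, n4, n5}
n3 ∈ Sat(EX ((AG idle) | ~req)) = {n1, n2, n3, n4, n5}, so the formula holds at n3.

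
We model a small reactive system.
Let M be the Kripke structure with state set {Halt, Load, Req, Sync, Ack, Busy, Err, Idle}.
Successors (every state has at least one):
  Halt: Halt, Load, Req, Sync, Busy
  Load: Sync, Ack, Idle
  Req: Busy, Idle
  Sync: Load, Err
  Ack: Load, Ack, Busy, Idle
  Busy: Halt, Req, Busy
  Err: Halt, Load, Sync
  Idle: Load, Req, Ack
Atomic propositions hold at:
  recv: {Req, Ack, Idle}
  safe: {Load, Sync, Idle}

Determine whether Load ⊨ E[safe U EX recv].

Yes

Sat(EX recv) = {s : some successor in {Req, Ack, Idle}} = {Halt, Load, Req, Ack, Busy, Idle}
E[safe U EX recv]: least fixpoint, start Z0 = Sat(EX recv) = {Halt, Load, Req, Ack, Busy, Idle}, add states in Sat(safe) with some successor in Z. Z1 = {Halt, Load, Req, Sync, Ack, Busy, Idle}; fixed.
Sat(E[safe U EX recv]) = {Halt, Load, Req, Sync, Ack, Busy, Idle}
Load ∈ Sat(E[safe U EX recv]) = {Halt, Load, Req, Sync, Ack, Busy, Idle}, so the formula holds at Load.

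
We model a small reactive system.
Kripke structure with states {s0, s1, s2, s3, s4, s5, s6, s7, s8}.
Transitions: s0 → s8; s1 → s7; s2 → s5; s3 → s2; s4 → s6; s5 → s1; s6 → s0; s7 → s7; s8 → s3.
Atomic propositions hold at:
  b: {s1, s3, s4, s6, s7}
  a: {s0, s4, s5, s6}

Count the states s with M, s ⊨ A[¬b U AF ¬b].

Sat(¬b) = {s0, s2, s5, s8}
AF ¬b: least fixpoint, start Z0 = {s0, s2, s5, s8}, add states with every successor in Z. Z1 = {s0, s2, s3, s5, s6, s8}; Z2 = {s0, s2, s3, s4, s5, s6, s8}; fixed.
Sat(AF ¬b) = {s0, s2, s3, s4, s5, s6, s8}
A[¬b U AF ¬b]: least fixpoint, start Z0 = Sat(AF ¬b) = {s0, s2, s3, s4, s5, s6, s8}, add states in Sat(¬b) with every successor in Z. Already a fixed point.
Sat(A[¬b U AF ¬b]) = {s0, s2, s3, s4, s5, s6, s8}
|Sat(A[¬b U AF ¬b])| = |{s0, s2, s3, s4, s5, s6, s8}| = 7.

7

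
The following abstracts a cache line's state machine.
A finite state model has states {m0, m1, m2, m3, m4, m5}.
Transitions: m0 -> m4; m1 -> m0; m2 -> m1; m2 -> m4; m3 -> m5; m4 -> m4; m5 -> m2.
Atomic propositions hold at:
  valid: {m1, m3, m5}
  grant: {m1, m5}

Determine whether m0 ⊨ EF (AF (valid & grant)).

Sat(valid & grant) = {m1, m5}
AF (valid & grant): least fixpoint, start Z0 = {m1, m5}, add states with every successor in Z. Z1 = {m1, m3, m5}; fixed.
Sat(AF (valid & grant)) = {m1, m3, m5}
EF (AF (valid & grant)): least fixpoint, start Z0 = {m1, m3, m5}, add states with some successor in Z. Z1 = {m1, m2, m3, m5}; fixed.
Sat(EF (AF (valid & grant))) = {m1, m2, m3, m5}
m0 ∉ Sat(EF (AF (valid & grant))) = {m1, m2, m3, m5}, so the formula does not hold at m0.

No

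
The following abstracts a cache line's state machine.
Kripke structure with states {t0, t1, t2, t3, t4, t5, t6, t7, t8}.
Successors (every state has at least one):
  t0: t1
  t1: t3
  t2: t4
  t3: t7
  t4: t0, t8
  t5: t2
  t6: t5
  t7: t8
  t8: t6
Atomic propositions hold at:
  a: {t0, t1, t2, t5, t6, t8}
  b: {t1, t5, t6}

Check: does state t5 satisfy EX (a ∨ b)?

Yes

Sat(a ∨ b) = {t0, t1, t2, t5, t6, t8}
Sat(EX (a ∨ b)) = {s : some successor in {t0, t1, t2, t5, t6, t8}} = {t0, t4, t5, t6, t7, t8}
t5 ∈ Sat(EX (a ∨ b)) = {t0, t4, t5, t6, t7, t8}, so the formula holds at t5.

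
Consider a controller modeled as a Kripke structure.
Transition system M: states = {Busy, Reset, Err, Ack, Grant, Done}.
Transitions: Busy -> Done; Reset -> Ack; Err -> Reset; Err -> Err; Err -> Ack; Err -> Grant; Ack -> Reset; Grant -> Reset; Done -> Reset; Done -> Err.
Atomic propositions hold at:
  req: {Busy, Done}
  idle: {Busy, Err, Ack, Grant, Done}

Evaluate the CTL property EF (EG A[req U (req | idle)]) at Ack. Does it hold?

Sat(req | idle) = {Busy, Err, Ack, Grant, Done}
A[req U (req | idle)]: least fixpoint, start Z0 = Sat((req | idle)) = {Busy, Err, Ack, Grant, Done}, add states in Sat(req) with every successor in Z. Already a fixed point.
Sat(A[req U (req | idle)]) = {Busy, Err, Ack, Grant, Done}
EG A[req U (req | idle)]: greatest fixpoint, start Z0 = {Busy, Err, Ack, Grant, Done}, keep only states in Sat with some successor in Z. Z1 = {Busy, Err, Done}; fixed.
Sat(EG A[req U (req | idle)]) = {Busy, Err, Done}
EF (EG A[req U (req | idle)]): least fixpoint, start Z0 = {Busy, Err, Done}, add states with some successor in Z. Already a fixed point.
Sat(EF (EG A[req U (req | idle)])) = {Busy, Err, Done}
Ack ∉ Sat(EF (EG A[req U (req | idle)])) = {Busy, Err, Done}, so the formula does not hold at Ack.

No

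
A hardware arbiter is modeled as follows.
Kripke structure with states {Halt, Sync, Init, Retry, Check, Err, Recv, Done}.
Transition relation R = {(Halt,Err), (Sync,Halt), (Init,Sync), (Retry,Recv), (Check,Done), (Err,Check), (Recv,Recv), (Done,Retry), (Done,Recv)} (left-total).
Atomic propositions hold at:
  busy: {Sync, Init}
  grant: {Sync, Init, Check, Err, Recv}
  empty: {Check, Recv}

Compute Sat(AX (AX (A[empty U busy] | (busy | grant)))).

{Halt, Sync, Retry, Recv, Done}

A[empty U busy]: least fixpoint, start Z0 = Sat(busy) = {Sync, Init}, add states in Sat(empty) with every successor in Z. Already a fixed point.
Sat(A[empty U busy]) = {Sync, Init}
Sat(busy | grant) = {Sync, Init, Check, Err, Recv}
Sat(A[empty U busy] | (busy | grant)) = {Sync, Init, Check, Err, Recv}
Sat(AX (A[empty U busy] | (busy | grant))) = {s : every successor in {Sync, Init, Check, Err, Recv}} = {Halt, Init, Retry, Err, Recv}
Sat(AX (AX (A[empty U busy] | (busy | grant)))) = {s : every successor in {Halt, Init, Retry, Err, Recv}} = {Halt, Sync, Retry, Recv, Done}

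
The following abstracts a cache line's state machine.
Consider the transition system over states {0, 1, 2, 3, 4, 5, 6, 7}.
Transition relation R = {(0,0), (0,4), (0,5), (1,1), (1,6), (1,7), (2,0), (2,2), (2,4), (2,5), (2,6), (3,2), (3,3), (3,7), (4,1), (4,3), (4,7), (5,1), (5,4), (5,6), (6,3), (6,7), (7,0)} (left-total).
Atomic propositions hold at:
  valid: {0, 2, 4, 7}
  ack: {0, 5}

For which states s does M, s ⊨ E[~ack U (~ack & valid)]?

Sat(~ack) = {1, 2, 3, 4, 6, 7}
Sat(~ack & valid) = {2, 4, 7}
E[~ack U (~ack & valid)]: least fixpoint, start Z0 = Sat((~ack & valid)) = {2, 4, 7}, add states in Sat(~ack) with some successor in Z. Z1 = {1, 2, 3, 4, 6, 7}; fixed.
Sat(E[~ack U (~ack & valid)]) = {1, 2, 3, 4, 6, 7}

{1, 2, 3, 4, 6, 7}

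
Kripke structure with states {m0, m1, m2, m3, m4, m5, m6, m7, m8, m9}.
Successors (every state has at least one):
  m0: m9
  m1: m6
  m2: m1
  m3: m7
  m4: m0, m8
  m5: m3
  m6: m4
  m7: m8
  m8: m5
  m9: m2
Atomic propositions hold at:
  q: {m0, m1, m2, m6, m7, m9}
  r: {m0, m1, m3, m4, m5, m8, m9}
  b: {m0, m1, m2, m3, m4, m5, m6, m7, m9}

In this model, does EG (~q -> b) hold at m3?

No

Sat(~q) = {m3, m4, m5, m8}
Sat(~q -> b) = {m0, m1, m2, m3, m4, m5, m6, m7, m9}
EG (~q -> b): greatest fixpoint, start Z0 = {m0, m1, m2, m3, m4, m5, m6, m7, m9}, keep only states in Sat with some successor in Z. Z1 = {m0, m1, m2, m3, m4, m5, m6, m9}; Z2 = {m0, m1, m2, m4, m5, m6, m9}; Z3 = {m0, m1, m2, m4, m6, m9}; fixed.
Sat(EG (~q -> b)) = {m0, m1, m2, m4, m6, m9}
m3 ∉ Sat(EG (~q -> b)) = {m0, m1, m2, m4, m6, m9}, so the formula does not hold at m3.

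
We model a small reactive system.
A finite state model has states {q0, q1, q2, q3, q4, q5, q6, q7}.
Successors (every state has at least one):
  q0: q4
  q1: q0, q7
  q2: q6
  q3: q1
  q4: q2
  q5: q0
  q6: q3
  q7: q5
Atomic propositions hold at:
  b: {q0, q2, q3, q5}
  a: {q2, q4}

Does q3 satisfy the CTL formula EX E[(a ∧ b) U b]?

No

Sat(a ∧ b) = {q2}
E[(a ∧ b) U b]: least fixpoint, start Z0 = Sat(b) = {q0, q2, q3, q5}, add states in Sat(a ∧ b) with some successor in Z. Already a fixed point.
Sat(E[(a ∧ b) U b]) = {q0, q2, q3, q5}
Sat(EX E[(a ∧ b) U b]) = {s : some successor in {q0, q2, q3, q5}} = {q1, q4, q5, q6, q7}
q3 ∉ Sat(EX E[(a ∧ b) U b]) = {q1, q4, q5, q6, q7}, so the formula does not hold at q3.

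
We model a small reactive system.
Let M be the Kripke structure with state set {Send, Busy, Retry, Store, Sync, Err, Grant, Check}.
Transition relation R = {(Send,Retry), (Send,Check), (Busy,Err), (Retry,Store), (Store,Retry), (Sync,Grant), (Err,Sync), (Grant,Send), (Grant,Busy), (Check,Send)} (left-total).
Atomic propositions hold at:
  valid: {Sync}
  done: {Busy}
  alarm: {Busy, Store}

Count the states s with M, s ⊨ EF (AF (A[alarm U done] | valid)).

A[alarm U done]: least fixpoint, start Z0 = Sat(done) = {Busy}, add states in Sat(alarm) with every successor in Z. Already a fixed point.
Sat(A[alarm U done]) = {Busy}
Sat(A[alarm U done] | valid) = {Busy, Sync}
AF (A[alarm U done] | valid): least fixpoint, start Z0 = {Busy, Sync}, add states with every successor in Z. Z1 = {Busy, Sync, Err}; fixed.
Sat(AF (A[alarm U done] | valid)) = {Busy, Sync, Err}
EF (AF (A[alarm U done] | valid)): least fixpoint, start Z0 = {Busy, Sync, Err}, add states with some successor in Z. Z1 = {Busy, Sync, Err, Grant}; fixed.
Sat(EF (AF (A[alarm U done] | valid))) = {Busy, Sync, Err, Grant}
|Sat(EF (AF (A[alarm U done] | valid)))| = |{Busy, Sync, Err, Grant}| = 4.

4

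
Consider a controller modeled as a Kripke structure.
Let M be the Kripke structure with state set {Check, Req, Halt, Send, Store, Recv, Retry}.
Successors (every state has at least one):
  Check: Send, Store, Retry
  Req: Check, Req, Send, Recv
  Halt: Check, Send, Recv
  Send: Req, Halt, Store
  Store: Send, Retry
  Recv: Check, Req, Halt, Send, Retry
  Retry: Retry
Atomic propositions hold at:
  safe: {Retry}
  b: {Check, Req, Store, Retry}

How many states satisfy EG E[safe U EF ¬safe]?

Sat(¬safe) = {Check, Req, Halt, Send, Store, Recv}
EF ¬safe: least fixpoint, start Z0 = {Check, Req, Halt, Send, Store, Recv}, add states with some successor in Z. Already a fixed point.
Sat(EF ¬safe) = {Check, Req, Halt, Send, Store, Recv}
E[safe U EF ¬safe]: least fixpoint, start Z0 = Sat(EF ¬safe) = {Check, Req, Halt, Send, Store, Recv}, add states in Sat(safe) with some successor in Z. Already a fixed point.
Sat(E[safe U EF ¬safe]) = {Check, Req, Halt, Send, Store, Recv}
EG E[safe U EF ¬safe]: greatest fixpoint, start Z0 = {Check, Req, Halt, Send, Store, Recv}, keep only states in Sat with some successor in Z. Already a fixed point.
Sat(EG E[safe U EF ¬safe]) = {Check, Req, Halt, Send, Store, Recv}
|Sat(EG E[safe U EF ¬safe])| = |{Check, Req, Halt, Send, Store, Recv}| = 6.

6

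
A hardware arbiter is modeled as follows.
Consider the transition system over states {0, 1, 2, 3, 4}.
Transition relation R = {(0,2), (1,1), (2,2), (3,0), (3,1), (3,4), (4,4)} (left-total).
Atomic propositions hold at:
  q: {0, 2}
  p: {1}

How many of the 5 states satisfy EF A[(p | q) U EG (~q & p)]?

2

Sat(p | q) = {0, 1, 2}
Sat(~q) = {1, 3, 4}
Sat(~q & p) = {1}
EG (~q & p): greatest fixpoint, start Z0 = {1}, keep only states in Sat with some successor in Z. Already a fixed point.
Sat(EG (~q & p)) = {1}
A[(p | q) U EG (~q & p)]: least fixpoint, start Z0 = Sat(EG (~q & p)) = {1}, add states in Sat(p | q) with every successor in Z. Already a fixed point.
Sat(A[(p | q) U EG (~q & p)]) = {1}
EF A[(p | q) U EG (~q & p)]: least fixpoint, start Z0 = {1}, add states with some successor in Z. Z1 = {1, 3}; fixed.
Sat(EF A[(p | q) U EG (~q & p)]) = {1, 3}
|Sat(EF A[(p | q) U EG (~q & p)])| = |{1, 3}| = 2.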